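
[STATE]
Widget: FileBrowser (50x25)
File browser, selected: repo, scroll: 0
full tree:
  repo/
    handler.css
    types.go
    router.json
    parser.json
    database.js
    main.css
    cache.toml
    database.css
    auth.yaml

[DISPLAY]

> [-] repo/                                       
    handler.css                                   
    types.go                                      
    router.json                                   
    parser.json                                   
    database.js                                   
    main.css                                      
    cache.toml                                    
    database.css                                  
    auth.yaml                                     
                                                  
                                                  
                                                  
                                                  
                                                  
                                                  
                                                  
                                                  
                                                  
                                                  
                                                  
                                                  
                                                  
                                                  
                                                  


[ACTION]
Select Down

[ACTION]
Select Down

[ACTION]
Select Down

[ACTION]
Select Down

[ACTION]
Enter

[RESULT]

  [-] repo/                                       
    handler.css                                   
    types.go                                      
    router.json                                   
  > parser.json                                   
    database.js                                   
    main.css                                      
    cache.toml                                    
    database.css                                  
    auth.yaml                                     
                                                  
                                                  
                                                  
                                                  
                                                  
                                                  
                                                  
                                                  
                                                  
                                                  
                                                  
                                                  
                                                  
                                                  
                                                  


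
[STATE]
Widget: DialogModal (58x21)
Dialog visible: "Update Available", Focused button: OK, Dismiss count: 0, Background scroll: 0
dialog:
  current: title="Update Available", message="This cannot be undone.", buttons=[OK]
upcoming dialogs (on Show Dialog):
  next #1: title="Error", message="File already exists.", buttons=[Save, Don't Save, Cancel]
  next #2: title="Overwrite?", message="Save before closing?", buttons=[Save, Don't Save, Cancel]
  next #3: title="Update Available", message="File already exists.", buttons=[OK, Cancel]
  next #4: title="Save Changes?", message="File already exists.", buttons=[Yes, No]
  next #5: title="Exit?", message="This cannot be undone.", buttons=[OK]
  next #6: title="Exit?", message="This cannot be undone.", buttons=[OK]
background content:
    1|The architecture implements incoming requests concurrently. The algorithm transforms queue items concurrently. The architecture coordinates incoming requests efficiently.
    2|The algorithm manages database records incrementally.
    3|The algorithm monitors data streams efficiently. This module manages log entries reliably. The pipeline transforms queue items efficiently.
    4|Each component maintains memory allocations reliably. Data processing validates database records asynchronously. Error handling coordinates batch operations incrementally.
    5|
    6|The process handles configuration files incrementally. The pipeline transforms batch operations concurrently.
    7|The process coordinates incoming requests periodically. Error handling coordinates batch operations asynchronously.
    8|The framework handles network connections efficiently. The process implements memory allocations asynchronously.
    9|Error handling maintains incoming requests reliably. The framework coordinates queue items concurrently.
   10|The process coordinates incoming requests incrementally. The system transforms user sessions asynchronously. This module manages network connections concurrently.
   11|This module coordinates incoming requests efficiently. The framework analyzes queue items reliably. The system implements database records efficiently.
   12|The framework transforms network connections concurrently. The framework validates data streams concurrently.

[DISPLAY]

The architecture implements incoming requests concurrently
The algorithm manages database records incrementally.     
The algorithm monitors data streams efficiently. This modu
Each component maintains memory allocations reliably. Data
                                                          
The process handles configuration files incrementally. The
The process coordinates incoming requests periodically. Er
The framework handles network connections efficiently. The
Error handling m┌────────────────────────┐ reliably. The f
The process coor│    Update Available    │incrementally. T
This module coor│ This cannot be undone. │efficiently. The
The framework tr│          [OK]          │ns concurrently.
                └────────────────────────┘                
                                                          
                                                          
                                                          
                                                          
                                                          
                                                          
                                                          
                                                          


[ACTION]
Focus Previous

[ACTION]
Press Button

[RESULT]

The architecture implements incoming requests concurrently
The algorithm manages database records incrementally.     
The algorithm monitors data streams efficiently. This modu
Each component maintains memory allocations reliably. Data
                                                          
The process handles configuration files incrementally. The
The process coordinates incoming requests periodically. Er
The framework handles network connections efficiently. The
Error handling maintains incoming requests reliably. The f
The process coordinates incoming requests incrementally. T
This module coordinates incoming requests efficiently. The
The framework transforms network connections concurrently.
                                                          
                                                          
                                                          
                                                          
                                                          
                                                          
                                                          
                                                          
                                                          


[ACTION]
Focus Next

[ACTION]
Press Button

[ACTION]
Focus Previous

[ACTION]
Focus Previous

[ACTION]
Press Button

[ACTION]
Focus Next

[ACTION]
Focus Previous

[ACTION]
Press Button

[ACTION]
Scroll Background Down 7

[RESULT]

The framework handles network connections efficiently. The
Error handling maintains incoming requests reliably. The f
The process coordinates incoming requests incrementally. T
This module coordinates incoming requests efficiently. The
The framework transforms network connections concurrently.
                                                          
                                                          
                                                          
                                                          
                                                          
                                                          
                                                          
                                                          
                                                          
                                                          
                                                          
                                                          
                                                          
                                                          
                                                          
                                                          


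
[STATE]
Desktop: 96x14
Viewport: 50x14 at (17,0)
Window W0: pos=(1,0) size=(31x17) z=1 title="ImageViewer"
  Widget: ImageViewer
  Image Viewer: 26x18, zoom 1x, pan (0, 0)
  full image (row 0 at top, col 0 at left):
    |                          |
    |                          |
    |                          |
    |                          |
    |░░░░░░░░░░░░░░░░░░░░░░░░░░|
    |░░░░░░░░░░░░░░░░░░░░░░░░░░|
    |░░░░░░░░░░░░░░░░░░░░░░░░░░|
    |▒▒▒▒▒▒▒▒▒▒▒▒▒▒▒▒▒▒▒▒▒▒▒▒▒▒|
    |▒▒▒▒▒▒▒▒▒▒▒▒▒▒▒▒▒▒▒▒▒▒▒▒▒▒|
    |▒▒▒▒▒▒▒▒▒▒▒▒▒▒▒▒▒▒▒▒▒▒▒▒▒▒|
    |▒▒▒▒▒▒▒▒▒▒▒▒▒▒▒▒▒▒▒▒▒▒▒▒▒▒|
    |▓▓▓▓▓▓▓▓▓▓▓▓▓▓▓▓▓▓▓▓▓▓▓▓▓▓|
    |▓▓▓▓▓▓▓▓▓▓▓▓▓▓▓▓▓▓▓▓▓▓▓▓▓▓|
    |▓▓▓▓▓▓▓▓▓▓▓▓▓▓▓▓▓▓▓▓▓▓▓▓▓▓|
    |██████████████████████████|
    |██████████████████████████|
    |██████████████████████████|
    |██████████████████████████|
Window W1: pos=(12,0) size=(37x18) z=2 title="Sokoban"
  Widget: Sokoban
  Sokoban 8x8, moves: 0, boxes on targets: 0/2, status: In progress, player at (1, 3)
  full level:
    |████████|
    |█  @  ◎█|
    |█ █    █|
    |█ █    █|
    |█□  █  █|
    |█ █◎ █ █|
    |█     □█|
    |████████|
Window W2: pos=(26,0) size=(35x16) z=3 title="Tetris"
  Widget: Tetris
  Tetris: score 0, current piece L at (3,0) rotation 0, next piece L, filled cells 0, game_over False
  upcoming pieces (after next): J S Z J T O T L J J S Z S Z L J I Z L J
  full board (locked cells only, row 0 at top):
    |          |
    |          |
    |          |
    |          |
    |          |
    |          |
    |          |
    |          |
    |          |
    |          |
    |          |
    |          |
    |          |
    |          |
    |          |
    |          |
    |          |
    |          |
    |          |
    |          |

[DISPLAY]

━━━━━━━━━┏━━━━━━━━━━━━━━━━━━━━━━━━━━━━━━━━━┓      
oban     ┃ Tetris                          ┃      
─────────┠─────────────────────────────────┨      
████     ┃          │Next:                 ┃      
  ◎█     ┃          │  ▒                   ┃      
   █     ┃          │▒▒▒                   ┃      
   █     ┃          │                      ┃      
█  █     ┃          │                      ┃      
 █ █     ┃          │                      ┃      
  □█     ┃          │Score:                ┃      
████     ┃          │0                     ┃      
s: 0  0/2┃          │                      ┃      
         ┃          │                      ┃      
         ┃          │                      ┃      


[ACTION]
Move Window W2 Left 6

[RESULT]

━━━┏━━━━━━━━━━━━━━━━━━━━━━━━━━━━━━━━━┓            
oba┃ Tetris                          ┃            
───┠─────────────────────────────────┨            
███┃          │Next:                 ┃            
  ◎┃          │  ▒                   ┃            
   ┃          │▒▒▒                   ┃            
   ┃          │                      ┃            
█  ┃          │                      ┃            
 █ ┃          │                      ┃            
  □┃          │Score:                ┃            
███┃          │0                     ┃            
s: ┃          │                      ┃            
   ┃          │                      ┃            
   ┃          │                      ┃            


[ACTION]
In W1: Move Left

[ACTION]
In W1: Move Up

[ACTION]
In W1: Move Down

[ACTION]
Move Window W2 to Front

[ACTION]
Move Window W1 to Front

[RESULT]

━━━━━━━━━━━━━━━━━━━━━━━━━━━━━━━┓━━━━━┓            
oban                           ┃     ┃            
───────────────────────────────┨─────┨            
████                           ┃     ┃            
  ◎█                           ┃     ┃            
   █                           ┃     ┃            
   █                           ┃     ┃            
█  █                           ┃     ┃            
 █ █                           ┃     ┃            
  □█                           ┃     ┃            
████                           ┃     ┃            
s: 1  0/2                      ┃     ┃            
                               ┃     ┃            
                               ┃     ┃            


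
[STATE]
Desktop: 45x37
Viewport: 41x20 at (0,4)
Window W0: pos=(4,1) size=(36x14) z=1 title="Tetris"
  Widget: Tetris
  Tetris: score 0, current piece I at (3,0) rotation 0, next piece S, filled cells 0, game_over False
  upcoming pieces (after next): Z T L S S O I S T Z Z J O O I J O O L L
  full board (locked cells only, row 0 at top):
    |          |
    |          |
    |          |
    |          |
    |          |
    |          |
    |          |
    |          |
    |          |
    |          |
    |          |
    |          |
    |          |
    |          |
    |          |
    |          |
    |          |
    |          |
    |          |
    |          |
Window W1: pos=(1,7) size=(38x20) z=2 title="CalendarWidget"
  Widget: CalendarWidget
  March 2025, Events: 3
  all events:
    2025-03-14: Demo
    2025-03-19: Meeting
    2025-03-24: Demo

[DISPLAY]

    ┃          │Next:                  ┃ 
    ┃          │ ░░                    ┃ 
    ┃          │░░                     ┃ 
 ┏━━━━━━━━━━━━━━━━━━━━━━━━━━━━━━━━━━━━┓┃ 
 ┃ CalendarWidget                     ┃┃ 
 ┠────────────────────────────────────┨┃ 
 ┃             March 2025             ┃┃ 
 ┃Mo Tu We Th Fr Sa Su                ┃┃ 
 ┃                1  2                ┃┃ 
 ┃ 3  4  5  6  7  8  9                ┃┃ 
 ┃10 11 12 13 14* 15 16               ┃┛ 
 ┃17 18 19* 20 21 22 23               ┃  
 ┃24* 25 26 27 28 29 30               ┃  
 ┃31                                  ┃  
 ┃                                    ┃  
 ┃                                    ┃  
 ┃                                    ┃  
 ┃                                    ┃  
 ┃                                    ┃  
 ┃                                    ┃  


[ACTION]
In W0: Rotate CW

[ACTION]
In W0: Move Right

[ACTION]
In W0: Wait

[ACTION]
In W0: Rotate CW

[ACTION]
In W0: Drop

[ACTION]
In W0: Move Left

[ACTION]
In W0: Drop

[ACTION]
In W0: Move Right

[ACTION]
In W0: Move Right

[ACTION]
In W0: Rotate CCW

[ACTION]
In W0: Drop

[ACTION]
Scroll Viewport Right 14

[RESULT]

┃          │Next:                  ┃     
┃          │ ░░                    ┃     
┃          │░░                     ┃     
━━━━━━━━━━━━━━━━━━━━━━━━━━━━━━━━━━┓┃     
alendarWidget                     ┃┃     
──────────────────────────────────┨┃     
           March 2025             ┃┃     
 Tu We Th Fr Sa Su                ┃┃     
              1  2                ┃┃     
  4  5  6  7  8  9                ┃┃     
 11 12 13 14* 15 16               ┃┛     
 18 19* 20 21 22 23               ┃      
* 25 26 27 28 29 30               ┃      
                                  ┃      
                                  ┃      
                                  ┃      
                                  ┃      
                                  ┃      
                                  ┃      
                                  ┃      


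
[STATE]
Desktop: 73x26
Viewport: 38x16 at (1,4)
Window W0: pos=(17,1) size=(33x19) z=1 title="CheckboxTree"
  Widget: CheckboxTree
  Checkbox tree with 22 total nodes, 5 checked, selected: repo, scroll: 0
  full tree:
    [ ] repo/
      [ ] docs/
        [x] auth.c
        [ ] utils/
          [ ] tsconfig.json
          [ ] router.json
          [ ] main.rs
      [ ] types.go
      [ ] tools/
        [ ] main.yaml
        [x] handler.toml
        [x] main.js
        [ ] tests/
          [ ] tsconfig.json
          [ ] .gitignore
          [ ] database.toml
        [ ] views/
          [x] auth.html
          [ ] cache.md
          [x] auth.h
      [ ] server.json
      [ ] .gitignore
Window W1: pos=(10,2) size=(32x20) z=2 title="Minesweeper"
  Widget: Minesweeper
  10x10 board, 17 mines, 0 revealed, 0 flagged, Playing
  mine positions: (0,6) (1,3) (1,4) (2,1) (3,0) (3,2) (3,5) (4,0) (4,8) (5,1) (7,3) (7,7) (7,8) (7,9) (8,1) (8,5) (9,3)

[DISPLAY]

         ┠────────────────────────────
         ┃■■■■■■■■■■                  
         ┃■■■■■■■■■■                  
         ┃■■■■■■■■■■                  
         ┃■■■■■■■■■■                  
         ┃■■■■■■■■■■                  
         ┃■■■■■■■■■■                  
         ┃■■■■■■■■■■                  
         ┃■■■■■■■■■■                  
         ┃■■■■■■■■■■                  
         ┃■■■■■■■■■■                  
         ┃                            
         ┃                            
         ┃                            
         ┃                            
         ┃                            


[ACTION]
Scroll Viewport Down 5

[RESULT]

         ┃■■■■■■■■■■                  
         ┃■■■■■■■■■■                  
         ┃■■■■■■■■■■                  
         ┃■■■■■■■■■■                  
         ┃■■■■■■■■■■                  
         ┃■■■■■■■■■■                  
         ┃                            
         ┃                            
         ┃                            
         ┃                            
         ┃                            
         ┃                            
         ┗━━━━━━━━━━━━━━━━━━━━━━━━━━━━
                                      
                                      
                                      


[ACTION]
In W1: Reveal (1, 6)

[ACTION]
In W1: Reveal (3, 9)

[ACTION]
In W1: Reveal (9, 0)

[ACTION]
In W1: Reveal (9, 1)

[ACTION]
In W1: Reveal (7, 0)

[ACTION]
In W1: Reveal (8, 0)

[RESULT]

         ┃■■■■■■■■■■                  
         ┃■■■■■■■■■■                  
         ┃■■■■■■■■■■                  
         ┃1■■■■■■■■■                  
         ┃1■■■■■■■■■                  
         ┃11■■■■■■■■                  
         ┃                            
         ┃                            
         ┃                            
         ┃                            
         ┃                            
         ┃                            
         ┗━━━━━━━━━━━━━━━━━━━━━━━━━━━━
                                      
                                      
                                      


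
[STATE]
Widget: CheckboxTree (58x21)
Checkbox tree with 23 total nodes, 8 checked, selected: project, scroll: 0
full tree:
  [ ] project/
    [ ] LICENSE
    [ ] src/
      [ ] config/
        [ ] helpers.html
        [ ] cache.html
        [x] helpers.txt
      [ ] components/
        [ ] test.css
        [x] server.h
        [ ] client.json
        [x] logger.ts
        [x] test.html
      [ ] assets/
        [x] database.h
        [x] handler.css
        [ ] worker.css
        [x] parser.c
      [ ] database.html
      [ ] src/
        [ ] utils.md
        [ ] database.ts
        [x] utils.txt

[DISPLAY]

>[-] project/                                             
   [ ] LICENSE                                            
   [-] src/                                               
     [-] config/                                          
       [ ] helpers.html                                   
       [ ] cache.html                                     
       [x] helpers.txt                                    
     [-] components/                                      
       [ ] test.css                                       
       [x] server.h                                       
       [ ] client.json                                    
       [x] logger.ts                                      
       [x] test.html                                      
     [-] assets/                                          
       [x] database.h                                     
       [x] handler.css                                    
       [ ] worker.css                                     
       [x] parser.c                                       
     [ ] database.html                                    
     [-] src/                                             
       [ ] utils.md                                       


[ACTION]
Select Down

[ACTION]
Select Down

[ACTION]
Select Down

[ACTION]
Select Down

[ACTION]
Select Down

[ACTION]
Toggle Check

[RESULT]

 [-] project/                                             
   [ ] LICENSE                                            
   [-] src/                                               
     [-] config/                                          
       [ ] helpers.html                                   
>      [x] cache.html                                     
       [x] helpers.txt                                    
     [-] components/                                      
       [ ] test.css                                       
       [x] server.h                                       
       [ ] client.json                                    
       [x] logger.ts                                      
       [x] test.html                                      
     [-] assets/                                          
       [x] database.h                                     
       [x] handler.css                                    
       [ ] worker.css                                     
       [x] parser.c                                       
     [ ] database.html                                    
     [-] src/                                             
       [ ] utils.md                                       


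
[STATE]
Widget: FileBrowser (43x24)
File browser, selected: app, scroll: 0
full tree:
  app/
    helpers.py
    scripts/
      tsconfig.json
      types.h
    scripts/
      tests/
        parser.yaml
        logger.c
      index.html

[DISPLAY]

> [-] app/                                 
    helpers.py                             
    [+] scripts/                           
    [+] scripts/                           
                                           
                                           
                                           
                                           
                                           
                                           
                                           
                                           
                                           
                                           
                                           
                                           
                                           
                                           
                                           
                                           
                                           
                                           
                                           
                                           


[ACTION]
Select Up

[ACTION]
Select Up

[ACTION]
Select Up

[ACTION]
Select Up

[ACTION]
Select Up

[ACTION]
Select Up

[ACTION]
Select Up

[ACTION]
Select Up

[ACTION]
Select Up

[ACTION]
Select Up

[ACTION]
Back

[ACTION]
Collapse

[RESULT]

> [+] app/                                 
                                           
                                           
                                           
                                           
                                           
                                           
                                           
                                           
                                           
                                           
                                           
                                           
                                           
                                           
                                           
                                           
                                           
                                           
                                           
                                           
                                           
                                           
                                           


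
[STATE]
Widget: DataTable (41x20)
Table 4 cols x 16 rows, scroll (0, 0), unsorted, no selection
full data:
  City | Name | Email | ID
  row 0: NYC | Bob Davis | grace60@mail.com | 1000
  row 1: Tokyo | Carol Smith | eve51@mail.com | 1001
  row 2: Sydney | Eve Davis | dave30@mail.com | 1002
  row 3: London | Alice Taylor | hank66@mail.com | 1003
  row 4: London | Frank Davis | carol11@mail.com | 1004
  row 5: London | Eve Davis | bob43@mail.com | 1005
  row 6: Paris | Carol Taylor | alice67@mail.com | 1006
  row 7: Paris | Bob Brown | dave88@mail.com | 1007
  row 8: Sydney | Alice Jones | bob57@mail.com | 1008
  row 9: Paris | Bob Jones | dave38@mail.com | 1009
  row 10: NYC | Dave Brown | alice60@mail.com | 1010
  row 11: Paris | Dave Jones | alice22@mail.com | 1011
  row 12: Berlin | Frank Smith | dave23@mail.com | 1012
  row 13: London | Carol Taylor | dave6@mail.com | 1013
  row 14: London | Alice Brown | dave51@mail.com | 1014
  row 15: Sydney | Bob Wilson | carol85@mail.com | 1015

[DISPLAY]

City  │Name        │Email           │ID  
──────┼────────────┼────────────────┼────
NYC   │Bob Davis   │grace60@mail.com│1000
Tokyo │Carol Smith │eve51@mail.com  │1001
Sydney│Eve Davis   │dave30@mail.com │1002
London│Alice Taylor│hank66@mail.com │1003
London│Frank Davis │carol11@mail.com│1004
London│Eve Davis   │bob43@mail.com  │1005
Paris │Carol Taylor│alice67@mail.com│1006
Paris │Bob Brown   │dave88@mail.com │1007
Sydney│Alice Jones │bob57@mail.com  │1008
Paris │Bob Jones   │dave38@mail.com │1009
NYC   │Dave Brown  │alice60@mail.com│1010
Paris │Dave Jones  │alice22@mail.com│1011
Berlin│Frank Smith │dave23@mail.com │1012
London│Carol Taylor│dave6@mail.com  │1013
London│Alice Brown │dave51@mail.com │1014
Sydney│Bob Wilson  │carol85@mail.com│1015
                                         
                                         


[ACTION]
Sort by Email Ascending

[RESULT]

City  │Name        │Email          ▲│ID  
──────┼────────────┼────────────────┼────
Paris │Dave Jones  │alice22@mail.com│1011
NYC   │Dave Brown  │alice60@mail.com│1010
Paris │Carol Taylor│alice67@mail.com│1006
London│Eve Davis   │bob43@mail.com  │1005
Sydney│Alice Jones │bob57@mail.com  │1008
London│Frank Davis │carol11@mail.com│1004
Sydney│Bob Wilson  │carol85@mail.com│1015
Berlin│Frank Smith │dave23@mail.com │1012
Sydney│Eve Davis   │dave30@mail.com │1002
Paris │Bob Jones   │dave38@mail.com │1009
London│Alice Brown │dave51@mail.com │1014
London│Carol Taylor│dave6@mail.com  │1013
Paris │Bob Brown   │dave88@mail.com │1007
Tokyo │Carol Smith │eve51@mail.com  │1001
NYC   │Bob Davis   │grace60@mail.com│1000
London│Alice Taylor│hank66@mail.com │1003
                                         
                                         


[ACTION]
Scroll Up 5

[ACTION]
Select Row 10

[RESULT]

City  │Name        │Email          ▲│ID  
──────┼────────────┼────────────────┼────
Paris │Dave Jones  │alice22@mail.com│1011
NYC   │Dave Brown  │alice60@mail.com│1010
Paris │Carol Taylor│alice67@mail.com│1006
London│Eve Davis   │bob43@mail.com  │1005
Sydney│Alice Jones │bob57@mail.com  │1008
London│Frank Davis │carol11@mail.com│1004
Sydney│Bob Wilson  │carol85@mail.com│1015
Berlin│Frank Smith │dave23@mail.com │1012
Sydney│Eve Davis   │dave30@mail.com │1002
Paris │Bob Jones   │dave38@mail.com │1009
>ondon│Alice Brown │dave51@mail.com │1014
London│Carol Taylor│dave6@mail.com  │1013
Paris │Bob Brown   │dave88@mail.com │1007
Tokyo │Carol Smith │eve51@mail.com  │1001
NYC   │Bob Davis   │grace60@mail.com│1000
London│Alice Taylor│hank66@mail.com │1003
                                         
                                         


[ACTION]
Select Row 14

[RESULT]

City  │Name        │Email          ▲│ID  
──────┼────────────┼────────────────┼────
Paris │Dave Jones  │alice22@mail.com│1011
NYC   │Dave Brown  │alice60@mail.com│1010
Paris │Carol Taylor│alice67@mail.com│1006
London│Eve Davis   │bob43@mail.com  │1005
Sydney│Alice Jones │bob57@mail.com  │1008
London│Frank Davis │carol11@mail.com│1004
Sydney│Bob Wilson  │carol85@mail.com│1015
Berlin│Frank Smith │dave23@mail.com │1012
Sydney│Eve Davis   │dave30@mail.com │1002
Paris │Bob Jones   │dave38@mail.com │1009
London│Alice Brown │dave51@mail.com │1014
London│Carol Taylor│dave6@mail.com  │1013
Paris │Bob Brown   │dave88@mail.com │1007
Tokyo │Carol Smith │eve51@mail.com  │1001
>YC   │Bob Davis   │grace60@mail.com│1000
London│Alice Taylor│hank66@mail.com │1003
                                         
                                         


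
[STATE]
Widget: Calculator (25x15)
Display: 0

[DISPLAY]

                        0
┌───┬───┬───┬───┐        
│ 7 │ 8 │ 9 │ ÷ │        
├───┼───┼───┼───┤        
│ 4 │ 5 │ 6 │ × │        
├───┼───┼───┼───┤        
│ 1 │ 2 │ 3 │ - │        
├───┼───┼───┼───┤        
│ 0 │ . │ = │ + │        
├───┼───┼───┼───┤        
│ C │ MC│ MR│ M+│        
└───┴───┴───┴───┘        
                         
                         
                         


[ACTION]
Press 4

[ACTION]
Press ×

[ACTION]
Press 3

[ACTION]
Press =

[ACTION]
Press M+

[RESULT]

                       12
┌───┬───┬───┬───┐        
│ 7 │ 8 │ 9 │ ÷ │        
├───┼───┼───┼───┤        
│ 4 │ 5 │ 6 │ × │        
├───┼───┼───┼───┤        
│ 1 │ 2 │ 3 │ - │        
├───┼───┼───┼───┤        
│ 0 │ . │ = │ + │        
├───┼───┼───┼───┤        
│ C │ MC│ MR│ M+│        
└───┴───┴───┴───┘        
                         
                         
                         


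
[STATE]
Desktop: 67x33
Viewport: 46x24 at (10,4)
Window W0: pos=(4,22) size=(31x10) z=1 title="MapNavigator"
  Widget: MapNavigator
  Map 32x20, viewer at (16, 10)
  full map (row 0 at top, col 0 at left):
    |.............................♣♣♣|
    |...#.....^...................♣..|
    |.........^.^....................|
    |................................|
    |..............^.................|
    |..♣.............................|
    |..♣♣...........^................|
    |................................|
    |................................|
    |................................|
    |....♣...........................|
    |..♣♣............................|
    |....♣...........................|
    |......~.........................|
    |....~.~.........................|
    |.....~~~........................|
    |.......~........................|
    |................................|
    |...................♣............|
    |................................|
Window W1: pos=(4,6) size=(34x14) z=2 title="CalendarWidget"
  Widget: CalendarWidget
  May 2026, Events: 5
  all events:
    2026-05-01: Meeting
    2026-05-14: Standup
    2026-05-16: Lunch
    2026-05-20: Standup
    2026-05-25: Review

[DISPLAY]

                                              
                                              
━━━━━━━━━━━━━━━━━━━━━━━━━━━┓                  
ndarWidget                 ┃                  
───────────────────────────┨                  
       May 2026            ┃                  
 We Th Fr Sa Su            ┃                  
        1*  2  3           ┃                  
  6  7  8  9 10            ┃                  
 13 14* 15 16* 17          ┃                  
 20* 21 22 23 24           ┃                  
6 27 28 29 30 31           ┃                  
                           ┃                  
                           ┃                  
                           ┃                  
━━━━━━━━━━━━━━━━━━━━━━━━━━━┛                  
                                              
                                              
━━━━━━━━━━━━━━━━━━━━━━━━┓                     
avigator                ┃                     
────────────────────────┨                     
........................┃                     
........................┃                     
........................┃                     


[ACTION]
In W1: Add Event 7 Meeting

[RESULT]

                                              
                                              
━━━━━━━━━━━━━━━━━━━━━━━━━━━┓                  
ndarWidget                 ┃                  
───────────────────────────┨                  
       May 2026            ┃                  
 We Th Fr Sa Su            ┃                  
        1*  2  3           ┃                  
  6  7*  8  9 10           ┃                  
 13 14* 15 16* 17          ┃                  
 20* 21 22 23 24           ┃                  
6 27 28 29 30 31           ┃                  
                           ┃                  
                           ┃                  
                           ┃                  
━━━━━━━━━━━━━━━━━━━━━━━━━━━┛                  
                                              
                                              
━━━━━━━━━━━━━━━━━━━━━━━━┓                     
avigator                ┃                     
────────────────────────┨                     
........................┃                     
........................┃                     
........................┃                     


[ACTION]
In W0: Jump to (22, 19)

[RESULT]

                                              
                                              
━━━━━━━━━━━━━━━━━━━━━━━━━━━┓                  
ndarWidget                 ┃                  
───────────────────────────┨                  
       May 2026            ┃                  
 We Th Fr Sa Su            ┃                  
        1*  2  3           ┃                  
  6  7*  8  9 10           ┃                  
 13 14* 15 16* 17          ┃                  
 20* 21 22 23 24           ┃                  
6 27 28 29 30 31           ┃                  
                           ┃                  
                           ┃                  
                           ┃                  
━━━━━━━━━━━━━━━━━━━━━━━━━━━┛                  
                                              
                                              
━━━━━━━━━━━━━━━━━━━━━━━━┓                     
avigator                ┃                     
────────────────────────┨                     
...................     ┃                     
...................     ┃                     
......♣............     ┃                     


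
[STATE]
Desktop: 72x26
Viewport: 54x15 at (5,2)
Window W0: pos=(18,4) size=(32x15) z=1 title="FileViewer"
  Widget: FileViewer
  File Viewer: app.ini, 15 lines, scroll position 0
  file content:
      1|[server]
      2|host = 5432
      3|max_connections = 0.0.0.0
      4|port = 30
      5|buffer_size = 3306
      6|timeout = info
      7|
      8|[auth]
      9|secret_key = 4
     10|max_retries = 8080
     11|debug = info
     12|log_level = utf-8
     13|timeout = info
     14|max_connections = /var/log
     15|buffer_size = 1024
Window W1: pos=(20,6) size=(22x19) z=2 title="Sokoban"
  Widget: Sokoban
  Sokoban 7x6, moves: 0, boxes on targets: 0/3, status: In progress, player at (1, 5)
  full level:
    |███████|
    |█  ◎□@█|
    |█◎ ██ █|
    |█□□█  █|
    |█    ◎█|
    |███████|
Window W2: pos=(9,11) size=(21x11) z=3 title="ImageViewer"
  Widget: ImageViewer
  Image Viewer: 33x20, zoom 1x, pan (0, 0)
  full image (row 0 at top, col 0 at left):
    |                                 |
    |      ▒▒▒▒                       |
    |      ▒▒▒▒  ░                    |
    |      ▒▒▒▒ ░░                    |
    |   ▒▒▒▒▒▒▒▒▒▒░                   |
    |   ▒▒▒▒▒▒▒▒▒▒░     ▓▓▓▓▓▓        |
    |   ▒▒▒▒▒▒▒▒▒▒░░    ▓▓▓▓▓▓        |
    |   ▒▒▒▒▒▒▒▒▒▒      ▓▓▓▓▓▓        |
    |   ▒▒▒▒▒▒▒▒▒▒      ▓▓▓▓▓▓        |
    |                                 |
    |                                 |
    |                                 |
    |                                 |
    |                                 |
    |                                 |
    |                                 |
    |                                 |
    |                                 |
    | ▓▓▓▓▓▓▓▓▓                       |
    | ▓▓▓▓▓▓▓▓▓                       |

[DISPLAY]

                                                      
                                                      
             ┏━━━━━━━━━━━━━━━━━━━━━━━━━━━━━━┓         
             ┃ FileViewer                   ┃         
             ┠─┏━━━━━━━━━━━━━━━━━━━━┓───────┨         
             ┃[┃ Sokoban            ┃      ▲┃         
             ┃h┠────────────────────┨      █┃         
             ┃m┃███████             ┃.0    ░┃         
             ┃p┃█  ◎□@█             ┃      ░┃         
    ┏━━━━━━━━━━━━━━━━━━━┓           ┃      ░┃         
    ┃ ImageViewer       ┃           ┃      ░┃         
    ┠───────────────────┨           ┃      ░┃         
    ┃                   ┃           ┃      ░┃         
    ┃      ▒▒▒▒         ┃ 0/3       ┃      ░┃         
    ┃      ▒▒▒▒  ░      ┃           ┃      ░┃         


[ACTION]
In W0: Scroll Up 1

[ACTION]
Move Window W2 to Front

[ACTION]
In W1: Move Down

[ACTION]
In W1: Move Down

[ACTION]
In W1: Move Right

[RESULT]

                                                      
                                                      
             ┏━━━━━━━━━━━━━━━━━━━━━━━━━━━━━━┓         
             ┃ FileViewer                   ┃         
             ┠─┏━━━━━━━━━━━━━━━━━━━━┓───────┨         
             ┃[┃ Sokoban            ┃      ▲┃         
             ┃h┠────────────────────┨      █┃         
             ┃m┃███████             ┃.0    ░┃         
             ┃p┃█  ◎□ █             ┃      ░┃         
    ┏━━━━━━━━━━━━━━━━━━━┓           ┃      ░┃         
    ┃ ImageViewer       ┃           ┃      ░┃         
    ┠───────────────────┨           ┃      ░┃         
    ┃                   ┃           ┃      ░┃         
    ┃      ▒▒▒▒         ┃ 0/3       ┃      ░┃         
    ┃      ▒▒▒▒  ░      ┃           ┃      ░┃         
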